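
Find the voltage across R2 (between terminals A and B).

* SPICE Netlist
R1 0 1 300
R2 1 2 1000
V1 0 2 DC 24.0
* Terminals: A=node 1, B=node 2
R1 and R2 are in series across V1 (node 0 → node 1 → node 2), and the output A–B is taken across R2, so this is a voltage divider.
Series current: I = V1/(R1 + R2) = 24/(300 + 1000) = 24/1300 = 0.01846 A
V_R2 = I × R2 = V1 × R2/(R1 + R2) = 24 × 1000/1300 = 18.46 V

Final answer: 18.46 V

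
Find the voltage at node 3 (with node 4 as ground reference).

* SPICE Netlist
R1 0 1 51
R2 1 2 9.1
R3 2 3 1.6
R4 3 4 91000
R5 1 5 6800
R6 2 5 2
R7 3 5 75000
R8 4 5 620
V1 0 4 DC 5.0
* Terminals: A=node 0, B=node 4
Nodal analysis, taking node 4 as the 0 V reference.
Source V1 fixes V_0 = 5 V.
KCL at each unknown node (sum of currents leaving = 0; resistances in Ω):
  Node 1: (V_1 - 5)/51 + (V_1 - V_2)/9.1 + (V_1 - V_5)/6800 = 0
  Node 2: (V_2 - V_1)/9.1 + (V_2 - V_3)/1.6 + (V_2 - V_5)/2 = 0
  Node 3: (V_3 - V_2)/1.6 + (V_3 - 0)/91000 + (V_3 - V_5)/75000 = 0
  Node 5: (V_5 - V_1)/6800 + (V_5 - V_2)/2 + (V_5 - V_3)/75000 + (V_5 - 0)/620 = 0
Collecting terms (coefficients in siemens):
  0.1296·V_1 - 0.1099·V_2 - 0.0001471·V_5 = 0.09804
  1.235·V_2 - 0.1099·V_1 - 0.625·V_3 - 0.5·V_5 = 0
  0.625·V_3 - 0.625·V_2 - 0.00001333·V_5 = 0
  0.5018·V_5 - 0.0001471·V_1 - 0.5·V_2 - 0.00001333·V_3 = 0
Solving these 4 simultaneous equations (Gaussian elimination) gives:
  V_1 = 4.624 V, V_2 = 4.557 V, V_3 = 4.557 V, V_5 = 4.542 V
The requested potential is V_3 = 4.557 V.

Final answer: V_3 = 4.557 V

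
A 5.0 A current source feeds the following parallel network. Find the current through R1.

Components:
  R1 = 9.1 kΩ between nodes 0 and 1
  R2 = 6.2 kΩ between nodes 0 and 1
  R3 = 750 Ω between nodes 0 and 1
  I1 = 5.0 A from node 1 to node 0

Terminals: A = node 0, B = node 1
All resistors sit directly between nodes 0 and 1, so they are in parallel and share one voltage V; the full source current 5 A splits among them.
1/R_par = 1/9100 + 1/6200 + 1/750 = 0.001605 S  =>  R_par = 623.2 Ω
V = I × R_par = 5 × 623.2 = 3116 V
I_R1 = V/R1 = 3116/9100 = 0.3424 A

Final answer: 0.3424 A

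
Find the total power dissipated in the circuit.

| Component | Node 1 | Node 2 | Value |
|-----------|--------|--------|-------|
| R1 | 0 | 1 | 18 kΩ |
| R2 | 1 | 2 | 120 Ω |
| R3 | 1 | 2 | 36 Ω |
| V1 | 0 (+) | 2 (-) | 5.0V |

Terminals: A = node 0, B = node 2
Nodal analysis, taking node 2 as the 0 V reference.
Source V1 fixes V_0 = 5 V.
KCL at each unknown node (sum of currents leaving = 0; resistances in Ω):
  Node 1: (V_1 - 5)/18000 + (V_1 - 0)/120 + (V_1 - 0)/36 = 0
Collecting terms: 0.03617 × V_1 = 0.0002778  =>  V_1 = 0.00768 V
Power in each resistor, P = (ΔV)²/R:
  P_R1 = (5 - 0.00768)²/18000 = 0.001385 W
  P_R2 = (0.00768 - 0)²/120 = 0.0000004916 W
  P_R3 = (0.00768 - 0)²/36 = 0.000001639 W
P_total = P_R1 + P_R2 + P_R3 = 0.001387 W

Final answer: 0.001387 W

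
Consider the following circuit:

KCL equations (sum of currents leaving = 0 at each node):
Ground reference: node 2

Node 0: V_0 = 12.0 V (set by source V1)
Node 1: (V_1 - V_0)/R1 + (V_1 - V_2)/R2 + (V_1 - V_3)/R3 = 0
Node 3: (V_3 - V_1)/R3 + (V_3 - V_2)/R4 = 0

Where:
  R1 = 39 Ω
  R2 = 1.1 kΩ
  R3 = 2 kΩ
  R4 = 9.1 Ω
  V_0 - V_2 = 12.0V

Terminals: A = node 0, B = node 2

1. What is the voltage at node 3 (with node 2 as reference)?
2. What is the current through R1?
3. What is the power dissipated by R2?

Nodal analysis, taking node 2 as the 0 V reference.
Source V1 fixes V_0 = 12 V.
KCL at each unknown node (sum of currents leaving = 0; resistances in Ω):
  Node 1: (V_1 - 12)/39 + (V_1 - 0)/1100 + (V_1 - V_3)/2000 = 0
  Node 3: (V_3 - V_1)/2000 + (V_3 - 0)/9.1 = 0
Collecting terms (coefficients in siemens):
  0.02705·V_1 - 0.0005·V_3 = 0.3077
  0.1104·V_3 - 0.0005·V_1 = 0
Determinant D = (0.02705)(0.1104) - (-0.0005)(-0.0005) = 0.002986
V_1 = [(0.3077)(0.1104) - (-0.0005)(0)]/D = 11.38 V
V_3 = [(0.02705)(0) - (0.3077)(-0.0005)]/D = 0.05153 V
Part 1:
  Read off the nodal solution: V_3 = 0.05153 V
Part 2:
  I_R1 = (V_0 - V_1)/R1 = (12 - 11.38)/39 = 0.016 A
  Magnitude: I_R1 = 0.016 A
Part 3:
  I_R2 = (V_1 - V_2)/R2 = (11.38 - 0)/1100 = 0.01034 A
  P_R2 = I_R2² × R2 = (0.01034)² × 1100 = 0.1176 W

Final answers:
1. V_3 = 0.05153 V
2. I_R1 = 0.016 A
3. P_R2 = 0.1176 W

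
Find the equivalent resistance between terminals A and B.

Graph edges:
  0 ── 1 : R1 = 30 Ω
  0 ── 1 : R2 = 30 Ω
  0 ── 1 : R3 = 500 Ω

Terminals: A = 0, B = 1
Reduce the network between node 0 (A) and node 1 (B) by series/parallel combination:
  Rp1 = R1 ‖ R2 ‖ R3 (parallel, all between nodes 0 and 1) = 1/(1/30 + 1/30 + 1/500) = 14.56 Ω
R_eq = 14.56 Ω

Final answer: 14.56 Ω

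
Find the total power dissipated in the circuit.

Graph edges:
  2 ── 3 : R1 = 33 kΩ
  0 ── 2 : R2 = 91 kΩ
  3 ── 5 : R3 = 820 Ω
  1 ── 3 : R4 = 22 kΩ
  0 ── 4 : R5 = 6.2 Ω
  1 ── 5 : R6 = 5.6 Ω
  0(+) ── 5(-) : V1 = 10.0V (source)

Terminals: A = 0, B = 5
Nodal analysis, taking node 5 as the 0 V reference.
Source V1 fixes V_0 = 10 V.
KCL at each unknown node (sum of currents leaving = 0; resistances in Ω):
  Node 1: (V_1 - V_3)/22000 + (V_1 - 0)/5.6 = 0
  Node 2: (V_2 - V_3)/33000 + (V_2 - 10)/91000 = 0
  Node 3: (V_3 - V_2)/33000 + (V_3 - 0)/820 + (V_3 - V_1)/22000 = 0
  Node 4: (V_4 - 10)/6.2 = 0
Collecting terms (coefficients in siemens):
  0.1786·V_1 - 0.00004545·V_3 = 0
  0.00004129·V_2 - 0.0000303·V_3 = 0.0001099
  0.001295·V_3 - 0.00004545·V_1 - 0.0000303·V_2 = 0
  0.1613·V_4 = 1.613
Solving these 4 simultaneous equations (Gaussian elimination) gives:
  V_1 = 0.00001612 V, V_2 = 2.708 V, V_3 = 0.06335 V, V_4 = 10 V
Power in each resistor, P = (ΔV)²/R:
  P_R1 = (2.708 - 0.06335)²/33000 = 0.0002119 W
  P_R2 = (10 - 2.708)²/91000 = 0.0005844 W
  P_R3 = (0.06335 - 0)²/820 = 0.000004894 W
  P_R4 = (0.00001612 - 0.06335)²/22000 = 0.0000001823 W
  P_R5 = (10 - 10)²/6.2 = 0 W
  P_R6 = (0.00001612 - 0)²/5.6 = 0.00000000004641 W
P_total = P_R1 + P_R2 + P_R3 + P_R4 + P_R5 + P_R6 = 0.0008013 W

Final answer: 0.0008013 W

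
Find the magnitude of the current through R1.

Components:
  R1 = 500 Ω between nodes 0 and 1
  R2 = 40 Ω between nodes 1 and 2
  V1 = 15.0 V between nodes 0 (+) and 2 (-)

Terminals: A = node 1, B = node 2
Nodal analysis, taking node 2 as the 0 V reference.
Source V1 fixes V_0 = 15 V.
KCL at each unknown node (sum of currents leaving = 0; resistances in Ω):
  Node 1: (V_1 - 15)/500 + (V_1 - 0)/40 = 0
Collecting terms: 0.027 × V_1 = 0.03  =>  V_1 = 1.111 V
I_R1 = (V_0 - V_1)/R1 = (15 - 1.111)/500 = 0.02778 A
|I_R1| = 0.02778 A

Final answer: |I_R1| = 0.02778 A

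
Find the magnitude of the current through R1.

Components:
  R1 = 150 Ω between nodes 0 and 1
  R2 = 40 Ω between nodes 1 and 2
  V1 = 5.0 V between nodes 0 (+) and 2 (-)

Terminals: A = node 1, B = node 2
Nodal analysis, taking node 2 as the 0 V reference.
Source V1 fixes V_0 = 5 V.
KCL at each unknown node (sum of currents leaving = 0; resistances in Ω):
  Node 1: (V_1 - 5)/150 + (V_1 - 0)/40 = 0
Collecting terms: 0.03167 × V_1 = 0.03333  =>  V_1 = 1.053 V
I_R1 = (V_0 - V_1)/R1 = (5 - 1.053)/150 = 0.02632 A
|I_R1| = 0.02632 A

Final answer: |I_R1| = 0.02632 A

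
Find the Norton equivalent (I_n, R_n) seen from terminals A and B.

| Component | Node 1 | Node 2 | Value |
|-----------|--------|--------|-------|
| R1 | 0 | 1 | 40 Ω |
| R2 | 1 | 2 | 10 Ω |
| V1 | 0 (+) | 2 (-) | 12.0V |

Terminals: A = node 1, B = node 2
Find the Thévenin equivalent first; then I_n = V_th/R_th and R_n = R_th.
Step 1 — V_th is the open-circuit voltage V_A - V_B (nothing connected across the terminals).
Nodal analysis, taking node 2 as the 0 V reference.
Source V1 fixes V_0 = 12 V.
KCL at each unknown node (sum of currents leaving = 0; resistances in Ω):
  Node 1: (V_1 - 12)/40 + (V_1 - 0)/10 = 0
Collecting terms: 0.125 × V_1 = 0.3  =>  V_1 = 2.4 V
V_th = V_1 - V_2 = 2.4 - 0 = 2.4 V
Step 2 — R_th: zero the source — replace V1 by a short circuit (node 2 merges into node 0) — and find the resistance seen between A (node 1) and B (node 0).
Reduce the network between node 1 (A) and node 0 (B) by series/parallel combination:
  Rp1 = R1 ‖ R2 (parallel, both between nodes 0 and 1) = 1/(1/40 + 1/10) = 8 Ω
R_th = 8 Ω
I_n = V_th/R_th = 2.4/8 = 0.3 A, and R_n = R_th = 8 Ω

Final answer: I_n = 0.3 A, R_n = 8 Ω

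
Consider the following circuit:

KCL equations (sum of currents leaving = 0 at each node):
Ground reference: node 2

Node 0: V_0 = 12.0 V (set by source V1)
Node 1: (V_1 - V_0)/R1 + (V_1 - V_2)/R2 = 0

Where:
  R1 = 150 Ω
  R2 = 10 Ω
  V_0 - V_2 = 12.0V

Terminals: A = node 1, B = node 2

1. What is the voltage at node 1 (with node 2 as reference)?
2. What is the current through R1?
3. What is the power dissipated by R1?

Nodal analysis, taking node 2 as the 0 V reference.
Source V1 fixes V_0 = 12 V.
KCL at each unknown node (sum of currents leaving = 0; resistances in Ω):
  Node 1: (V_1 - 12)/150 + (V_1 - 0)/10 = 0
Collecting terms: 0.1067 × V_1 = 0.08  =>  V_1 = 0.75 V
Part 1:
  Read off the nodal solution: V_1 = 0.75 V
Part 2:
  I_R1 = (V_0 - V_1)/R1 = (12 - 0.75)/150 = 0.075 A
  Magnitude: I_R1 = 0.075 A
Part 3:
  I_R1 = (V_0 - V_1)/R1 = (12 - 0.75)/150 = 0.075 A
  P_R1 = I_R1² × R1 = (0.075)² × 150 = 0.8438 W

Final answers:
1. V_1 = 0.75 V
2. I_R1 = 0.075 A
3. P_R1 = 0.8438 W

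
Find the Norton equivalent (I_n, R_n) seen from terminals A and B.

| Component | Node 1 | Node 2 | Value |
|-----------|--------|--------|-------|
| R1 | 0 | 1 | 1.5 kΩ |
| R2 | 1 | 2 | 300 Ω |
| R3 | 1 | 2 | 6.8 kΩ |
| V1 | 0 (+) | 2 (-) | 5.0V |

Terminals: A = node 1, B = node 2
Find the Thévenin equivalent first; then I_n = V_th/R_th and R_n = R_th.
Step 1 — V_th is the open-circuit voltage V_A - V_B (nothing connected across the terminals).
Nodal analysis, taking node 2 as the 0 V reference.
Source V1 fixes V_0 = 5 V.
KCL at each unknown node (sum of currents leaving = 0; resistances in Ω):
  Node 1: (V_1 - 5)/1500 + (V_1 - 0)/300 + (V_1 - 0)/6800 = 0
Collecting terms: 0.004147 × V_1 = 0.003333  =>  V_1 = 0.8038 V
V_th = V_1 - V_2 = 0.8038 - 0 = 0.8038 V
Step 2 — R_th: zero the source — replace V1 by a short circuit (node 2 merges into node 0) — and find the resistance seen between A (node 1) and B (node 0).
Reduce the network between node 1 (A) and node 0 (B) by series/parallel combination:
  Rp1 = R1 ‖ R2 ‖ R3 (parallel, all between nodes 0 and 1) = 1/(1/1500 + 1/300 + 1/6800) = 241.1 Ω
R_th = 241.1 Ω
I_n = V_th/R_th = 0.8038/241.1 = 0.003333 A, and R_n = R_th = 241.1 Ω

Final answer: I_n = 0.003333 A, R_n = 241.1 Ω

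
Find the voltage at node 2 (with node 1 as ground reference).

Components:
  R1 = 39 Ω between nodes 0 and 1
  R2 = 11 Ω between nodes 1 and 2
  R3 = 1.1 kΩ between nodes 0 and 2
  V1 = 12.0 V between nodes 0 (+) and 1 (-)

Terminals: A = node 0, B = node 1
Nodal analysis, taking node 1 as the 0 V reference.
Source V1 fixes V_0 = 12 V.
KCL at each unknown node (sum of currents leaving = 0; resistances in Ω):
  Node 2: (V_2 - 0)/11 + (V_2 - 12)/1100 = 0
Collecting terms: 0.09182 × V_2 = 0.01091  =>  V_2 = 0.1188 V
The requested potential is V_2 = 0.1188 V.

Final answer: V_2 = 0.1188 V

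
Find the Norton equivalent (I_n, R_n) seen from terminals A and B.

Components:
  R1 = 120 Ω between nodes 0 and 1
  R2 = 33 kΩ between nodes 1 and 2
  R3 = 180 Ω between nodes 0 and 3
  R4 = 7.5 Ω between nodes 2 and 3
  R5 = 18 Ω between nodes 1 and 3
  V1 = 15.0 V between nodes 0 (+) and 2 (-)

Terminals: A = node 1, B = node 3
Find the Thévenin equivalent first; then I_n = V_th/R_th and R_n = R_th.
Step 1 — V_th is the open-circuit voltage V_A - V_B (nothing connected across the terminals).
Nodal analysis, taking node 2 as the 0 V reference.
Source V1 fixes V_0 = 15 V.
KCL at each unknown node (sum of currents leaving = 0; resistances in Ω):
  Node 1: (V_1 - 15)/120 + (V_1 - 0)/33000 + (V_1 - V_3)/18 = 0
  Node 3: (V_3 - 15)/180 + (V_3 - 0)/7.5 + (V_3 - V_1)/18 = 0
Collecting terms (coefficients in siemens):
  0.06392·V_1 - 0.05556·V_3 = 0.125
  0.1944·V_3 - 0.05556·V_1 = 0.08333
Determinant D = (0.06392)(0.1944) - (-0.05556)(-0.05556) = 0.009342
V_1 = [(0.125)(0.1944) - (-0.05556)(0.08333)]/D = 3.097 V
V_3 = [(0.06392)(0.08333) - (0.125)(-0.05556)]/D = 1.313 V
V_th = V_1 - V_3 = 3.097 - 1.313 = 1.784 V
Step 2 — R_th: zero the source — replace V1 by a short circuit (node 2 merges into node 0) — and find the resistance seen between A (node 1) and B (node 3).
Reduce the network between node 1 (A) and node 3 (B) by series/parallel combination:
  Rp1 = R1 ‖ R2 (parallel, both between nodes 0 and 1) = 1/(1/120 + 1/33000) = 119.6 Ω
  Rp2 = R3 ‖ R4 (parallel, both between nodes 0 and 3) = 1/(1/180 + 1/7.5) = 7.2 Ω
  Rs1 = Rp1 + Rp2 (series, joined only at node 0) = 119.6 + 7.2 = 126.8 Ω
  Rp3 = R5 ‖ Rs1 (parallel, both between nodes 1 and 3) = 1/(1/18 + 1/126.8) = 15.76 Ω
R_th = 15.76 Ω
I_n = V_th/R_th = 1.784/15.76 = 0.1132 A, and R_n = R_th = 15.76 Ω

Final answer: I_n = 0.1132 A, R_n = 15.76 Ω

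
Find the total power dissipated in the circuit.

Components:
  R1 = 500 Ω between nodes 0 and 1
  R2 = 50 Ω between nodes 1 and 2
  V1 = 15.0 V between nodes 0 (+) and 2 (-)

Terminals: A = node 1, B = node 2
Nodal analysis, taking node 2 as the 0 V reference.
Source V1 fixes V_0 = 15 V.
KCL at each unknown node (sum of currents leaving = 0; resistances in Ω):
  Node 1: (V_1 - 15)/500 + (V_1 - 0)/50 = 0
Collecting terms: 0.022 × V_1 = 0.03  =>  V_1 = 1.364 V
Power in each resistor, P = (ΔV)²/R:
  P_R1 = (15 - 1.364)²/500 = 0.3719 W
  P_R2 = (1.364 - 0)²/50 = 0.03719 W
P_total = P_R1 + P_R2 = 0.4091 W

Final answer: 0.4091 W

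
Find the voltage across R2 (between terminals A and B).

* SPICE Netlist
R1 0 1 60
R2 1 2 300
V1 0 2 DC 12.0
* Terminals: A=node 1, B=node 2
R1 and R2 are in series across V1 (node 0 → node 1 → node 2), and the output A–B is taken across R2, so this is a voltage divider.
Series current: I = V1/(R1 + R2) = 12/(60 + 300) = 12/360 = 0.03333 A
V_R2 = I × R2 = V1 × R2/(R1 + R2) = 12 × 300/360 = 10 V

Final answer: 10 V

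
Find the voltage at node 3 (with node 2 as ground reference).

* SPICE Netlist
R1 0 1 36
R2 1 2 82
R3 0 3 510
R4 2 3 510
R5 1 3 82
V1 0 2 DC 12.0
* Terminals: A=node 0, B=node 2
Nodal analysis, taking node 2 as the 0 V reference.
Source V1 fixes V_0 = 12 V.
KCL at each unknown node (sum of currents leaving = 0; resistances in Ω):
  Node 1: (V_1 - 12)/36 + (V_1 - 0)/82 + (V_1 - V_3)/82 = 0
  Node 3: (V_3 - 12)/510 + (V_3 - 0)/510 + (V_3 - V_1)/82 = 0
Collecting terms (coefficients in siemens):
  0.05217·V_1 - 0.0122·V_3 = 0.3333
  0.01612·V_3 - 0.0122·V_1 = 0.02353
Determinant D = (0.05217)(0.01612) - (-0.0122)(-0.0122) = 0.0006921
V_1 = [(0.3333)(0.01612) - (-0.0122)(0.02353)]/D = 8.177 V
V_3 = [(0.05217)(0.02353) - (0.3333)(-0.0122)]/D = 7.648 V
The requested potential is V_3 = 7.648 V.

Final answer: V_3 = 7.648 V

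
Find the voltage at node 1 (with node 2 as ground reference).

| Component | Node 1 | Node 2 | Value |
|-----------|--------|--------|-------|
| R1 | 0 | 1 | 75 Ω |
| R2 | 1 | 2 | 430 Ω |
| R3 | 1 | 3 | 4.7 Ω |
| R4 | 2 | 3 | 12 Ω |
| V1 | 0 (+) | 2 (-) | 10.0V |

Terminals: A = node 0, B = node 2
Nodal analysis, taking node 2 as the 0 V reference.
Source V1 fixes V_0 = 10 V.
KCL at each unknown node (sum of currents leaving = 0; resistances in Ω):
  Node 1: (V_1 - 10)/75 + (V_1 - 0)/430 + (V_1 - V_3)/4.7 = 0
  Node 3: (V_3 - V_1)/4.7 + (V_3 - 0)/12 = 0
Collecting terms (coefficients in siemens):
  0.2284·V_1 - 0.2128·V_3 = 0.1333
  0.2961·V_3 - 0.2128·V_1 = 0
Determinant D = (0.2284)(0.2961) - (-0.2128)(-0.2128) = 0.02237
V_1 = [(0.1333)(0.2961) - (-0.2128)(0)]/D = 1.765 V
V_3 = [(0.2284)(0) - (0.1333)(-0.2128)]/D = 1.268 V
The requested potential is V_1 = 1.765 V.

Final answer: V_1 = 1.765 V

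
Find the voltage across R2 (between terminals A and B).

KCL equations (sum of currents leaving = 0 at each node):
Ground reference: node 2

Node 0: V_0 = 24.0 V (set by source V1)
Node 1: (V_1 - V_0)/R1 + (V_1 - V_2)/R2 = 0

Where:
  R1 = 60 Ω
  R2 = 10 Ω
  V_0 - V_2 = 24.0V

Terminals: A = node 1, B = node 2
R1 and R2 are in series across V1 (node 0 → node 1 → node 2), and the output A–B is taken across R2, so this is a voltage divider.
Series current: I = V1/(R1 + R2) = 24/(60 + 10) = 24/70 = 0.3429 A
V_R2 = I × R2 = V1 × R2/(R1 + R2) = 24 × 10/70 = 3.429 V

Final answer: 3.429 V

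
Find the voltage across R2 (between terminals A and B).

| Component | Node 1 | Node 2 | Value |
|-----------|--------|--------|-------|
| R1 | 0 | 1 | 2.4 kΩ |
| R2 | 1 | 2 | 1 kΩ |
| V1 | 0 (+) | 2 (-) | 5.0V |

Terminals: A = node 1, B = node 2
R1 and R2 are in series across V1 (node 0 → node 1 → node 2), and the output A–B is taken across R2, so this is a voltage divider.
Series current: I = V1/(R1 + R2) = 5/(2400 + 1000) = 5/3400 = 0.001471 A
V_R2 = I × R2 = V1 × R2/(R1 + R2) = 5 × 1000/3400 = 1.471 V

Final answer: 1.471 V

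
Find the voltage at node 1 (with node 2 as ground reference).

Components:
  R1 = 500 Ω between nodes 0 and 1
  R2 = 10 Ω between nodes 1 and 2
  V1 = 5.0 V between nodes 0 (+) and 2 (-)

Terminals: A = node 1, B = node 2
Nodal analysis, taking node 2 as the 0 V reference.
Source V1 fixes V_0 = 5 V.
KCL at each unknown node (sum of currents leaving = 0; resistances in Ω):
  Node 1: (V_1 - 5)/500 + (V_1 - 0)/10 = 0
Collecting terms: 0.102 × V_1 = 0.01  =>  V_1 = 0.09804 V
The requested potential is V_1 = 0.09804 V.

Final answer: V_1 = 0.09804 V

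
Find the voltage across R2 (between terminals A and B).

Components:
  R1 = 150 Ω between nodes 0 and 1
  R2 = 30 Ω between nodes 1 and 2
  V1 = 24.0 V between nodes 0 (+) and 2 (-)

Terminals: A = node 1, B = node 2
R1 and R2 are in series across V1 (node 0 → node 1 → node 2), and the output A–B is taken across R2, so this is a voltage divider.
Series current: I = V1/(R1 + R2) = 24/(150 + 30) = 24/180 = 0.1333 A
V_R2 = I × R2 = V1 × R2/(R1 + R2) = 24 × 30/180 = 4 V

Final answer: 4 V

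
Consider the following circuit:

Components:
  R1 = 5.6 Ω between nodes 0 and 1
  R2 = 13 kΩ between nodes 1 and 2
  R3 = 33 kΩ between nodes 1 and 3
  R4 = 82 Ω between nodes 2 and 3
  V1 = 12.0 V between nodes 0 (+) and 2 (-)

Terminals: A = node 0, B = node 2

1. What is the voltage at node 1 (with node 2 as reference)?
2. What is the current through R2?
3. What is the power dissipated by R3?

Nodal analysis, taking node 2 as the 0 V reference.
Source V1 fixes V_0 = 12 V.
KCL at each unknown node (sum of currents leaving = 0; resistances in Ω):
  Node 1: (V_1 - 12)/5.6 + (V_1 - 0)/13000 + (V_1 - V_3)/33000 = 0
  Node 3: (V_3 - V_1)/33000 + (V_3 - 0)/82 = 0
Collecting terms (coefficients in siemens):
  0.1787·V_1 - 0.0000303·V_3 = 2.143
  0.01223·V_3 - 0.0000303·V_1 = 0
Determinant D = (0.1787)(0.01223) - (-0.0000303)(-0.0000303) = 0.002184
V_1 = [(2.143)(0.01223) - (-0.0000303)(0)]/D = 11.99 V
V_3 = [(0.1787)(0) - (2.143)(-0.0000303)]/D = 0.02973 V
Part 1:
  Read off the nodal solution: V_1 = 11.99 V
Part 2:
  I_R2 = (V_1 - V_2)/R2 = (11.99 - 0)/13000 = 0.0009225 A
  Magnitude: I_R2 = 0.0009225 A
Part 3:
  I_R3 = (V_1 - V_3)/R3 = (11.99 - 0.02973)/33000 = 0.0003625 A
  P_R3 = I_R3² × R3 = (0.0003625)² × 33000 = 0.004337 W

Final answers:
1. V_1 = 11.99 V
2. I_R2 = 0.0009225 A
3. P_R3 = 0.004337 W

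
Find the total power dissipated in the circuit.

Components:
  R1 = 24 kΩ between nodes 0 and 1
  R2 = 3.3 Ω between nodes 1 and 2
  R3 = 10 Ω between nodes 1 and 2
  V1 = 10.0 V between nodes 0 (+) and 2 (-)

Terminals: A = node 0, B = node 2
Nodal analysis, taking node 2 as the 0 V reference.
Source V1 fixes V_0 = 10 V.
KCL at each unknown node (sum of currents leaving = 0; resistances in Ω):
  Node 1: (V_1 - 10)/24000 + (V_1 - 0)/3.3 + (V_1 - 0)/10 = 0
Collecting terms: 0.4031 × V_1 = 0.0004167  =>  V_1 = 0.001034 V
Power in each resistor, P = (ΔV)²/R:
  P_R1 = (10 - 0.001034)²/24000 = 0.004166 W
  P_R2 = (0.001034 - 0)²/3.3 = 0.0000003238 W
  P_R3 = (0.001034 - 0)²/10 = 0.0000001069 W
P_total = P_R1 + P_R2 + P_R3 = 0.004166 W

Final answer: 0.004166 W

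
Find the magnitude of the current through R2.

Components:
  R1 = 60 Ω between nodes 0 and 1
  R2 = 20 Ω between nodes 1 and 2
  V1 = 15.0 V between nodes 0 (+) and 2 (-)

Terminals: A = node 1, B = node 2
Nodal analysis, taking node 2 as the 0 V reference.
Source V1 fixes V_0 = 15 V.
KCL at each unknown node (sum of currents leaving = 0; resistances in Ω):
  Node 1: (V_1 - 15)/60 + (V_1 - 0)/20 = 0
Collecting terms: 0.06667 × V_1 = 0.25  =>  V_1 = 3.75 V
I_R2 = (V_1 - V_2)/R2 = (3.75 - 0)/20 = 0.1875 A
|I_R2| = 0.1875 A

Final answer: |I_R2| = 0.1875 A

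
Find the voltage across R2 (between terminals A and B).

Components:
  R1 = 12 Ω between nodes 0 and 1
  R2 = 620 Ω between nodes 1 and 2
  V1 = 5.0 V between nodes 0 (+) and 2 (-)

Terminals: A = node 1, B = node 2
R1 and R2 are in series across V1 (node 0 → node 1 → node 2), and the output A–B is taken across R2, so this is a voltage divider.
Series current: I = V1/(R1 + R2) = 5/(12 + 620) = 5/632 = 0.007911 A
V_R2 = I × R2 = V1 × R2/(R1 + R2) = 5 × 620/632 = 4.905 V

Final answer: 4.905 V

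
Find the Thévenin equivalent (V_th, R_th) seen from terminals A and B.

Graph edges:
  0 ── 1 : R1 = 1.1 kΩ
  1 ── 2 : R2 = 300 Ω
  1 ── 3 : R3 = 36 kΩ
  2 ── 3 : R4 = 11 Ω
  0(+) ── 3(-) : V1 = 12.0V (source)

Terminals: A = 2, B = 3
Step 1 — V_th is the open-circuit voltage V_A - V_B (nothing connected across the terminals).
Nodal analysis, taking node 3 as the 0 V reference.
Source V1 fixes V_0 = 12 V.
KCL at each unknown node (sum of currents leaving = 0; resistances in Ω):
  Node 1: (V_1 - 12)/1100 + (V_1 - V_2)/300 + (V_1 - 0)/36000 = 0
  Node 2: (V_2 - V_1)/300 + (V_2 - 0)/11 = 0
Collecting terms (coefficients in siemens):
  0.00427·V_1 - 0.003333·V_2 = 0.01091
  0.09424·V_2 - 0.003333·V_1 = 0
Determinant D = (0.00427)(0.09424) - (-0.003333)(-0.003333) = 0.0003913
V_1 = [(0.01091)(0.09424) - (-0.003333)(0)]/D = 2.627 V
V_2 = [(0.00427)(0) - (0.01091)(-0.003333)]/D = 0.09292 V
V_th = V_2 - V_3 = 0.09292 - 0 = 0.09292 V
Step 2 — R_th: zero the source — replace V1 by a short circuit (node 3 merges into node 0) — and find the resistance seen between A (node 2) and B (node 0).
Reduce the network between node 2 (A) and node 0 (B) by series/parallel combination:
  Rp1 = R1 ‖ R3 (parallel, both between nodes 0 and 1) = 1/(1/1100 + 1/36000) = 1067 Ω
  Rs1 = R2 + Rp1 (series, joined only at node 1) = 300 + 1067 = 1367 Ω
  Rp2 = R4 ‖ Rs1 (parallel, both between nodes 0 and 2) = 1/(1/11 + 1/1367) = 10.91 Ω
R_th = 10.91 Ω

Final answer: V_th = 0.09292 V, R_th = 10.91 Ω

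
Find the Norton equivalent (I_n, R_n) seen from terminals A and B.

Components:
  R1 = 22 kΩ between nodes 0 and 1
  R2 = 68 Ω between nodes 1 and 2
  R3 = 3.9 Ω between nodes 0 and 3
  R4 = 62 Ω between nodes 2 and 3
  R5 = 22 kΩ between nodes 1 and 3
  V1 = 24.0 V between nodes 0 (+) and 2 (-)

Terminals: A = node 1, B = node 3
Find the Thévenin equivalent first; then I_n = V_th/R_th and R_n = R_th.
Step 1 — V_th is the open-circuit voltage V_A - V_B (nothing connected across the terminals).
Nodal analysis, taking node 2 as the 0 V reference.
Source V1 fixes V_0 = 24 V.
KCL at each unknown node (sum of currents leaving = 0; resistances in Ω):
  Node 1: (V_1 - 24)/22000 + (V_1 - 0)/68 + (V_1 - V_3)/22000 = 0
  Node 3: (V_3 - 24)/3.9 + (V_3 - 0)/62 + (V_3 - V_1)/22000 = 0
Collecting terms (coefficients in siemens):
  0.0148·V_1 - 0.00004545·V_3 = 0.001091
  0.2726·V_3 - 0.00004545·V_1 = 6.154
Determinant D = (0.0148)(0.2726) - (-0.00004545)(-0.00004545) = 0.004033
V_1 = [(0.001091)(0.2726) - (-0.00004545)(6.154)]/D = 0.1431 V
V_3 = [(0.0148)(6.154) - (0.001091)(-0.00004545)]/D = 22.58 V
V_th = V_1 - V_3 = 0.1431 - 22.58 = -22.43 V
Step 2 — R_th: zero the source — replace V1 by a short circuit (node 2 merges into node 0) — and find the resistance seen between A (node 1) and B (node 3).
Reduce the network between node 1 (A) and node 3 (B) by series/parallel combination:
  Rp1 = R1 ‖ R2 (parallel, both between nodes 0 and 1) = 1/(1/22000 + 1/68) = 67.79 Ω
  Rp2 = R3 ‖ R4 (parallel, both between nodes 0 and 3) = 1/(1/3.9 + 1/62) = 3.669 Ω
  Rs1 = Rp1 + Rp2 (series, joined only at node 0) = 67.79 + 3.669 = 71.46 Ω
  Rp3 = R5 ‖ Rs1 (parallel, both between nodes 1 and 3) = 1/(1/22000 + 1/71.46) = 71.23 Ω
R_th = 71.23 Ω
I_n = V_th/R_th = -22.43/71.23 = -0.3149 A, and R_n = R_th = 71.23 Ω

Final answer: I_n = -0.3149 A, R_n = 71.23 Ω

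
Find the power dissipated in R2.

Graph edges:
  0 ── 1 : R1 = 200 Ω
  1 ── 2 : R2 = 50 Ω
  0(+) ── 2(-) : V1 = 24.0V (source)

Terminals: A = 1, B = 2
Nodal analysis, taking node 2 as the 0 V reference.
Source V1 fixes V_0 = 24 V.
KCL at each unknown node (sum of currents leaving = 0; resistances in Ω):
  Node 1: (V_1 - 24)/200 + (V_1 - 0)/50 = 0
Collecting terms: 0.025 × V_1 = 0.12  =>  V_1 = 4.8 V
I_R2 = (V_1 - V_2)/R2 = (4.8 - 0)/50 = 0.096 A
P_R2 = I_R2² × R2 = (0.096)² × 50 = 0.4608 W

Final answer: 0.4608 W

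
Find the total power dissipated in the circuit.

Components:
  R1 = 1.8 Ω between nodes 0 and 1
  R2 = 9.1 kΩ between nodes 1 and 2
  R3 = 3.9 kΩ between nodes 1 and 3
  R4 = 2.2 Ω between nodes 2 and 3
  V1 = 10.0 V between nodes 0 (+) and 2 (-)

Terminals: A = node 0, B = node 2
Nodal analysis, taking node 2 as the 0 V reference.
Source V1 fixes V_0 = 10 V.
KCL at each unknown node (sum of currents leaving = 0; resistances in Ω):
  Node 1: (V_1 - 10)/1.8 + (V_1 - 0)/9100 + (V_1 - V_3)/3900 = 0
  Node 3: (V_3 - V_1)/3900 + (V_3 - 0)/2.2 = 0
Collecting terms (coefficients in siemens):
  0.5559·V_1 - 0.0002564·V_3 = 5.556
  0.4548·V_3 - 0.0002564·V_1 = 0
Determinant D = (0.5559)(0.4548) - (-0.0002564)(-0.0002564) = 0.2528
V_1 = [(5.556)(0.4548) - (-0.0002564)(0)]/D = 9.993 V
V_3 = [(0.5559)(0) - (5.556)(-0.0002564)]/D = 0.005634 V
Power in each resistor, P = (ΔV)²/R:
  P_R1 = (10 - 9.993)²/1.8 = 0.0000241 W
  P_R2 = (9.993 - 0)²/9100 = 0.01097 W
  P_R3 = (9.993 - 0.005634)²/3900 = 0.02558 W
  P_R4 = (0 - 0.005634)²/2.2 = 0.00001443 W
P_total = P_R1 + P_R2 + P_R3 + P_R4 = 0.03659 W

Final answer: 0.03659 W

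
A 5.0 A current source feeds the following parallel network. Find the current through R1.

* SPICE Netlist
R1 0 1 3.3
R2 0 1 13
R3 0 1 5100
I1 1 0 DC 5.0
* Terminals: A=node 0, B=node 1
All resistors sit directly between nodes 0 and 1, so they are in parallel and share one voltage V; the full source current 5 A splits among them.
1/R_par = 1/3.3 + 1/13 + 1/5100 = 0.3801 S  =>  R_par = 2.631 Ω
V = I × R_par = 5 × 2.631 = 13.15 V
I_R1 = V/R1 = 13.15/3.3 = 3.986 A

Final answer: 3.986 A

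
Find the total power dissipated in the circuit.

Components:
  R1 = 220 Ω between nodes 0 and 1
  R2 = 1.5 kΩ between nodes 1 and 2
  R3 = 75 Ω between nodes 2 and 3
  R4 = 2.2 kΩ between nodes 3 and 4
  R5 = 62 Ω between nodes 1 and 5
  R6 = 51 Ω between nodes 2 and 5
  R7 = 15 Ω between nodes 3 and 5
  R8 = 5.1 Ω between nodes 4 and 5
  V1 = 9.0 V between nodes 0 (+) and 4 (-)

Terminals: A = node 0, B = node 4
Nodal analysis, taking node 4 as the 0 V reference.
Source V1 fixes V_0 = 9 V.
KCL at each unknown node (sum of currents leaving = 0; resistances in Ω):
  Node 1: (V_1 - 9)/220 + (V_1 - V_2)/1500 + (V_1 - V_5)/62 = 0
  Node 2: (V_2 - V_1)/1500 + (V_2 - V_3)/75 + (V_2 - V_5)/51 = 0
  Node 3: (V_3 - V_2)/75 + (V_3 - 0)/2200 + (V_3 - V_5)/15 = 0
  Node 5: (V_5 - V_1)/62 + (V_5 - V_2)/51 + (V_5 - V_3)/15 + (V_5 - 0)/5.1 = 0
Collecting terms (coefficients in siemens):
  0.02134·V_1 - 0.0006667·V_2 - 0.01613·V_5 = 0.04091
  0.03361·V_2 - 0.0006667·V_1 - 0.01333·V_3 - 0.01961·V_5 = 0
  0.08045·V_3 - 0.01333·V_2 - 0.06667·V_5 = 0
  0.2985·V_5 - 0.01613·V_1 - 0.01961·V_2 - 0.06667·V_3 = 0
Solving these 4 simultaneous equations (Gaussian elimination) gives:
  V_1 = 2.045 V, V_2 = 0.2005 V, V_3 = 0.1665 V, V_5 = 0.1608 V
Power in each resistor, P = (ΔV)²/R:
  P_R1 = (9 - 2.045)²/220 = 0.2199 W
  P_R2 = (2.045 - 0.2005)²/1500 = 0.002268 W
  P_R3 = (0.2005 - 0.1665)²/75 = 0.00001538 W
  P_R4 = (0.1665 - 0)²/2200 = 0.0000126 W
  P_R5 = (2.045 - 0.1608)²/62 = 0.05724 W
  P_R6 = (0.2005 - 0.1608)²/51 = 0.00003077 W
  P_R7 = (0.1665 - 0.1608)²/15 = 0.000002133 W
  P_R8 = (0 - 0.1608)²/5.1 = 0.005073 W
P_total = P_R1 + P_R2 + P_R3 + P_R4 + P_R5 + P_R6 + P_R7 + P_R8 = 0.2845 W

Final answer: 0.2845 W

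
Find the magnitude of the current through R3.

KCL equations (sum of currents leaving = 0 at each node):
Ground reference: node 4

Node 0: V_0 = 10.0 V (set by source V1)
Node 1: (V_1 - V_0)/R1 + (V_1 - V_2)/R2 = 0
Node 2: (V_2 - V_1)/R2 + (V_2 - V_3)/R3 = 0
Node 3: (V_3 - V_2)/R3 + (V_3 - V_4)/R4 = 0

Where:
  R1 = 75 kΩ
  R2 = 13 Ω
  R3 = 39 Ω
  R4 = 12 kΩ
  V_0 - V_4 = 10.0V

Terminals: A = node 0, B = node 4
Nodal analysis, taking node 4 as the 0 V reference.
Source V1 fixes V_0 = 10 V.
KCL at each unknown node (sum of currents leaving = 0; resistances in Ω):
  Node 1: (V_1 - 10)/75000 + (V_1 - V_2)/13 = 0
  Node 2: (V_2 - V_1)/13 + (V_2 - V_3)/39 = 0
  Node 3: (V_3 - V_2)/39 + (V_3 - 0)/12000 = 0
Collecting terms (coefficients in siemens):
  0.07694·V_1 - 0.07692·V_2 = 0.0001333
  0.1026·V_2 - 0.07692·V_1 - 0.02564·V_3 = 0
  0.02572·V_3 - 0.02564·V_2 = 0
Solving these 3 simultaneous equations (Gaussian elimination) gives:
  V_1 = 1.384 V, V_2 = 1.383 V, V_3 = 1.378 V
I_R3 = (V_2 - V_3)/R3 = (1.383 - 1.378)/39 = 0.0001149 A
|I_R3| = 0.0001149 A

Final answer: |I_R3| = 0.0001149 A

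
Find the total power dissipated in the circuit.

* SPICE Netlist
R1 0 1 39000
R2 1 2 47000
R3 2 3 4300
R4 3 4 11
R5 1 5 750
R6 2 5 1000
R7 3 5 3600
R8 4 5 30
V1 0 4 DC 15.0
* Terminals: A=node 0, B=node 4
Nodal analysis, taking node 4 as the 0 V reference.
Source V1 fixes V_0 = 15 V.
KCL at each unknown node (sum of currents leaving = 0; resistances in Ω):
  Node 1: (V_1 - 15)/39000 + (V_1 - V_2)/47000 + (V_1 - V_5)/750 = 0
  Node 2: (V_2 - V_1)/47000 + (V_2 - V_3)/4300 + (V_2 - V_5)/1000 = 0
  Node 3: (V_3 - V_2)/4300 + (V_3 - 0)/11 + (V_3 - V_5)/3600 = 0
  Node 5: (V_5 - V_1)/750 + (V_5 - V_2)/1000 + (V_5 - V_3)/3600 + (V_5 - 0)/30 = 0
Collecting terms (coefficients in siemens):
  0.00138·V_1 - 0.00002128·V_2 - 0.001333·V_5 = 0.0003846
  0.001254·V_2 - 0.00002128·V_1 - 0.0002326·V_3 - 0.001·V_5 = 0
  0.09142·V_3 - 0.0002326·V_2 - 0.0002778·V_5 = 0
  0.03594·V_5 - 0.001333·V_1 - 0.001·V_2 - 0.0002778·V_3 = 0
Solving these 4 simultaneous equations (Gaussian elimination) gives:
  V_1 = 0.2896 V, V_2 = 0.0138 V, V_3 = 0.00006892 V, V_5 = 0.01113 V
Power in each resistor, P = (ΔV)²/R:
  P_R1 = (15 - 0.2896)²/39000 = 0.005549 W
  P_R2 = (0.2896 - 0.0138)²/47000 = 0.000001619 W
  P_R3 = (0.0138 - 0.00006892)²/4300 = 0.00000004386 W
  P_R4 = (0.00006892 - 0)²/11 = 0.0000000004318 W
  P_R5 = (0.2896 - 0.01113)²/750 = 0.0001034 W
  P_R6 = (0.0138 - 0.01113)²/1000 = 0.000000007154 W
  P_R7 = (0.00006892 - 0.01113)²/3600 = 0.00000003397 W
  P_R8 = (0 - 0.01113)²/30 = 0.000004128 W
P_total = P_R1 + P_R2 + P_R3 + P_R4 + P_R5 + P_R6 + P_R7 + P_R8 = 0.005658 W

Final answer: 0.005658 W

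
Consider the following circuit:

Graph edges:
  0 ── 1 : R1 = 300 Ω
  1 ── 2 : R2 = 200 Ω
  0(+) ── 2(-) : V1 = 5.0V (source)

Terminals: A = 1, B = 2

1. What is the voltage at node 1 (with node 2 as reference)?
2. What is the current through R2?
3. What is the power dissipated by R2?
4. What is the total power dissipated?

Nodal analysis, taking node 2 as the 0 V reference.
Source V1 fixes V_0 = 5 V.
KCL at each unknown node (sum of currents leaving = 0; resistances in Ω):
  Node 1: (V_1 - 5)/300 + (V_1 - 0)/200 = 0
Collecting terms: 0.008333 × V_1 = 0.01667  =>  V_1 = 2 V
Part 1:
  Read off the nodal solution: V_1 = 2 V
Part 2:
  I_R2 = (V_1 - V_2)/R2 = (2 - 0)/200 = 0.01 A
  Magnitude: I_R2 = 0.01 A
Part 3:
  I_R2 = (V_1 - V_2)/R2 = (2 - 0)/200 = 0.01 A
  P_R2 = I_R2² × R2 = (0.01)² × 200 = 0.02 W
Part 4:
  Power in each resistor, P = (ΔV)²/R:
    P_R1 = (5 - 2)²/300 = 0.03 W
    P_R2 = (2 - 0)²/200 = 0.02 W
  P_total = P_R1 + P_R2 = 0.05 W

Final answers:
1. V_1 = 2 V
2. I_R2 = 0.01 A
3. P_R2 = 0.02 W
4. P_total = 0.05 W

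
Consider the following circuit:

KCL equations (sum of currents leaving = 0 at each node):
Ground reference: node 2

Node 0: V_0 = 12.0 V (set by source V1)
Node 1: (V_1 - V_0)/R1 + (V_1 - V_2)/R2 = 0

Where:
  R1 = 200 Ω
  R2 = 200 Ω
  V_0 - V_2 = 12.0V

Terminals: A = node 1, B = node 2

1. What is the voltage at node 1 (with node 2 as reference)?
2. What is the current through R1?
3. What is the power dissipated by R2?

Nodal analysis, taking node 2 as the 0 V reference.
Source V1 fixes V_0 = 12 V.
KCL at each unknown node (sum of currents leaving = 0; resistances in Ω):
  Node 1: (V_1 - 12)/200 + (V_1 - 0)/200 = 0
Collecting terms: 0.01 × V_1 = 0.06  =>  V_1 = 6 V
Part 1:
  Read off the nodal solution: V_1 = 6 V
Part 2:
  I_R1 = (V_0 - V_1)/R1 = (12 - 6)/200 = 0.03 A
  Magnitude: I_R1 = 0.03 A
Part 3:
  I_R2 = (V_1 - V_2)/R2 = (6 - 0)/200 = 0.03 A
  P_R2 = I_R2² × R2 = (0.03)² × 200 = 0.18 W

Final answers:
1. V_1 = 6 V
2. I_R1 = 0.03 A
3. P_R2 = 0.18 W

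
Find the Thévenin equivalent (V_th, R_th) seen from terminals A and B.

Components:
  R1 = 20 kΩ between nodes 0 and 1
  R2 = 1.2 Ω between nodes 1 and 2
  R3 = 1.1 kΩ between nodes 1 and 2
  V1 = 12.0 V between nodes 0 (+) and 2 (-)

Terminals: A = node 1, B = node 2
Step 1 — V_th is the open-circuit voltage V_A - V_B (nothing connected across the terminals).
Nodal analysis, taking node 2 as the 0 V reference.
Source V1 fixes V_0 = 12 V.
KCL at each unknown node (sum of currents leaving = 0; resistances in Ω):
  Node 1: (V_1 - 12)/20000 + (V_1 - 0)/1.2 + (V_1 - 0)/1100 = 0
Collecting terms: 0.8343 × V_1 = 0.0006  =>  V_1 = 0.0007192 V
V_th = V_1 - V_2 = 0.0007192 - 0 = 0.0007192 V
Step 2 — R_th: zero the source — replace V1 by a short circuit (node 2 merges into node 0) — and find the resistance seen between A (node 1) and B (node 0).
Reduce the network between node 1 (A) and node 0 (B) by series/parallel combination:
  Rp1 = R1 ‖ R2 ‖ R3 (parallel, all between nodes 0 and 1) = 1/(1/20000 + 1/1.2 + 1/1100) = 1.199 Ω
R_th = 1.199 Ω

Final answer: V_th = 0.0007192 V, R_th = 1.199 Ω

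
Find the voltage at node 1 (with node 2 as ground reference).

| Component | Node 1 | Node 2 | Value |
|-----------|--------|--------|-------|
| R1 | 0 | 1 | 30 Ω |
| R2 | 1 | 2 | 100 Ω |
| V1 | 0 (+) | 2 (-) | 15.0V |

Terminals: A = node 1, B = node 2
Nodal analysis, taking node 2 as the 0 V reference.
Source V1 fixes V_0 = 15 V.
KCL at each unknown node (sum of currents leaving = 0; resistances in Ω):
  Node 1: (V_1 - 15)/30 + (V_1 - 0)/100 = 0
Collecting terms: 0.04333 × V_1 = 0.5  =>  V_1 = 11.54 V
The requested potential is V_1 = 11.54 V.

Final answer: V_1 = 11.54 V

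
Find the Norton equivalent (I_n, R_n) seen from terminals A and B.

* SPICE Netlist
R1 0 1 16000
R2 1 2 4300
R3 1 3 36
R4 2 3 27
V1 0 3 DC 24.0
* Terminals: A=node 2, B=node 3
Find the Thévenin equivalent first; then I_n = V_th/R_th and R_n = R_th.
Step 1 — V_th is the open-circuit voltage V_A - V_B (nothing connected across the terminals).
Nodal analysis, taking node 3 as the 0 V reference.
Source V1 fixes V_0 = 24 V.
KCL at each unknown node (sum of currents leaving = 0; resistances in Ω):
  Node 1: (V_1 - 24)/16000 + (V_1 - V_2)/4300 + (V_1 - 0)/36 = 0
  Node 2: (V_2 - V_1)/4300 + (V_2 - 0)/27 = 0
Collecting terms (coefficients in siemens):
  0.02807·V_1 - 0.0002326·V_2 = 0.0015
  0.03727·V_2 - 0.0002326·V_1 = 0
Determinant D = (0.02807)(0.03727) - (-0.0002326)(-0.0002326) = 0.001046
V_1 = [(0.0015)(0.03727) - (-0.0002326)(0)]/D = 0.05344 V
V_2 = [(0.02807)(0) - (0.0015)(-0.0002326)]/D = 0.0003334 V
V_th = V_2 - V_3 = 0.0003334 - 0 = 0.0003334 V
Step 2 — R_th: zero the source — replace V1 by a short circuit (node 3 merges into node 0) — and find the resistance seen between A (node 2) and B (node 0).
Reduce the network between node 2 (A) and node 0 (B) by series/parallel combination:
  Rp1 = R1 ‖ R3 (parallel, both between nodes 0 and 1) = 1/(1/16000 + 1/36) = 35.92 Ω
  Rs1 = R2 + Rp1 (series, joined only at node 1) = 4300 + 35.92 = 4336 Ω
  Rp2 = R4 ‖ Rs1 (parallel, both between nodes 0 and 2) = 1/(1/27 + 1/4336) = 26.83 Ω
R_th = 26.83 Ω
I_n = V_th/R_th = 0.0003334/26.83 = 0.00001243 A, and R_n = R_th = 26.83 Ω

Final answer: I_n = 1.243e-05 A, R_n = 26.83 Ω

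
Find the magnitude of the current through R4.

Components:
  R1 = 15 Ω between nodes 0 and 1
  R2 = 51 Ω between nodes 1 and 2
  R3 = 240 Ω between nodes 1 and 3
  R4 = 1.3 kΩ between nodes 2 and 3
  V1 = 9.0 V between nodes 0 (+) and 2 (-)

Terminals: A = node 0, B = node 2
Nodal analysis, taking node 2 as the 0 V reference.
Source V1 fixes V_0 = 9 V.
KCL at each unknown node (sum of currents leaving = 0; resistances in Ω):
  Node 1: (V_1 - 9)/15 + (V_1 - 0)/51 + (V_1 - V_3)/240 = 0
  Node 3: (V_3 - V_1)/240 + (V_3 - 0)/1300 = 0
Collecting terms (coefficients in siemens):
  0.09044·V_1 - 0.004167·V_3 = 0.6
  0.004936·V_3 - 0.004167·V_1 = 0
Determinant D = (0.09044)(0.004936) - (-0.004167)(-0.004167) = 0.000429
V_1 = [(0.6)(0.004936) - (-0.004167)(0)]/D = 6.903 V
V_3 = [(0.09044)(0) - (0.6)(-0.004167)]/D = 5.827 V
I_R4 = (V_2 - V_3)/R4 = (0 - 5.827)/1300 = -0.004482 A
|I_R4| = 0.004482 A

Final answer: |I_R4| = 0.004482 A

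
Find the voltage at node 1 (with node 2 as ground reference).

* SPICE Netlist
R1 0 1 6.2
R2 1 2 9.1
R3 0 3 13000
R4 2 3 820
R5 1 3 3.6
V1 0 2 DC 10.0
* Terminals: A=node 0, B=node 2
Nodal analysis, taking node 2 as the 0 V reference.
Source V1 fixes V_0 = 10 V.
KCL at each unknown node (sum of currents leaving = 0; resistances in Ω):
  Node 1: (V_1 - 10)/6.2 + (V_1 - 0)/9.1 + (V_1 - V_3)/3.6 = 0
  Node 3: (V_3 - 10)/13000 + (V_3 - 0)/820 + (V_3 - V_1)/3.6 = 0
Collecting terms (coefficients in siemens):
  0.549·V_1 - 0.2778·V_3 = 1.613
  0.2791·V_3 - 0.2778·V_1 = 0.0007692
Determinant D = (0.549)(0.2791) - (-0.2778)(-0.2778) = 0.07604
V_1 = [(1.613)(0.2791) - (-0.2778)(0.0007692)]/D = 5.922 V
V_3 = [(0.549)(0.0007692) - (1.613)(-0.2778)]/D = 5.898 V
The requested potential is V_1 = 5.922 V.

Final answer: V_1 = 5.922 V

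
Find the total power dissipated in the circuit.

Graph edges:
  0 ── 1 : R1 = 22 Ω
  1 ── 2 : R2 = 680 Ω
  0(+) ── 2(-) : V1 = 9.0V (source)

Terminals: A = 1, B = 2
Nodal analysis, taking node 2 as the 0 V reference.
Source V1 fixes V_0 = 9 V.
KCL at each unknown node (sum of currents leaving = 0; resistances in Ω):
  Node 1: (V_1 - 9)/22 + (V_1 - 0)/680 = 0
Collecting terms: 0.04693 × V_1 = 0.4091  =>  V_1 = 8.718 V
Power in each resistor, P = (ΔV)²/R:
  P_R1 = (9 - 8.718)²/22 = 0.003616 W
  P_R2 = (8.718 - 0)²/680 = 0.1118 W
P_total = P_R1 + P_R2 = 0.1154 W

Final answer: 0.1154 W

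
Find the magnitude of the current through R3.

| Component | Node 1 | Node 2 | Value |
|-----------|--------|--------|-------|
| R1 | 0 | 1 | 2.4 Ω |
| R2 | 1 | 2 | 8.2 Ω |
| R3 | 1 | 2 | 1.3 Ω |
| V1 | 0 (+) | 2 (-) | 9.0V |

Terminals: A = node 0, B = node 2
Nodal analysis, taking node 2 as the 0 V reference.
Source V1 fixes V_0 = 9 V.
KCL at each unknown node (sum of currents leaving = 0; resistances in Ω):
  Node 1: (V_1 - 9)/2.4 + (V_1 - 0)/8.2 + (V_1 - 0)/1.3 = 0
Collecting terms: 1.308 × V_1 = 3.75  =>  V_1 = 2.867 V
I_R3 = (V_1 - V_2)/R3 = (2.867 - 0)/1.3 = 2.206 A
|I_R3| = 2.206 A

Final answer: |I_R3| = 2.206 A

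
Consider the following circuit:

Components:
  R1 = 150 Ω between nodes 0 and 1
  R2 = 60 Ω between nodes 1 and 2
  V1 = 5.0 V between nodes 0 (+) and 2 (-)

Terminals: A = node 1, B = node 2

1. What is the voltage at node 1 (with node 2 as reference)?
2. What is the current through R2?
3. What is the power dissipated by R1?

Nodal analysis, taking node 2 as the 0 V reference.
Source V1 fixes V_0 = 5 V.
KCL at each unknown node (sum of currents leaving = 0; resistances in Ω):
  Node 1: (V_1 - 5)/150 + (V_1 - 0)/60 = 0
Collecting terms: 0.02333 × V_1 = 0.03333  =>  V_1 = 1.429 V
Part 1:
  Read off the nodal solution: V_1 = 1.429 V
Part 2:
  I_R2 = (V_1 - V_2)/R2 = (1.429 - 0)/60 = 0.02381 A
  Magnitude: I_R2 = 0.02381 A
Part 3:
  I_R1 = (V_0 - V_1)/R1 = (5 - 1.429)/150 = 0.02381 A
  P_R1 = I_R1² × R1 = (0.02381)² × 150 = 0.08503 W

Final answers:
1. V_1 = 1.429 V
2. I_R2 = 0.02381 A
3. P_R1 = 0.08503 W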